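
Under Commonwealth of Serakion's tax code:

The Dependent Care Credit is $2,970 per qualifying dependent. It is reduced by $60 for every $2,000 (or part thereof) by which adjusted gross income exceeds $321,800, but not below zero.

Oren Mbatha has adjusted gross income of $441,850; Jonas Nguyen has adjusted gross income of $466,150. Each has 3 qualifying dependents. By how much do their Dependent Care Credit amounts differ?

$720

Oren ($441,850): Dependent Care Credit: base = 3 × $2,970 = $8,910. income exceeds $321,800 by $120,050, which is 61 full-or-partial $2,000 increments; reduction = 61 × $60 = $3,660, leaving $5,250.
Jonas ($466,150): Dependent Care Credit: base = 3 × $2,970 = $8,910. income exceeds $321,800 by $144,350, which is 73 full-or-partial $2,000 increments; reduction = 73 × $60 = $4,380, leaving $4,530.
Difference: |$5,250 − $4,530| = $720.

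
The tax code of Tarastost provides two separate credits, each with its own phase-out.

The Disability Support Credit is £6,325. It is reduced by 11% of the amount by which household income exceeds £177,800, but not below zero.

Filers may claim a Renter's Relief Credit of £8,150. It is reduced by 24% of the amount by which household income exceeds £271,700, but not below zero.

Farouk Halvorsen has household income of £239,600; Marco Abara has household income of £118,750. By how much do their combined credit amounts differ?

Farouk (£239,600): Disability Support Credit: 11% of the £61,800 excess over £177,800 is £6,798 ≥ base, so the credit is £0. Renter's Relief Credit: £239,600 is at or below the £271,700 threshold, so the full £8,150 applies. total £0 + £8,150 = £8,150
Marco (£118,750): Disability Support Credit: £118,750 is at or below the £177,800 threshold, so the full £6,325 applies. Renter's Relief Credit: £118,750 is at or below the £271,700 threshold, so the full £8,150 applies. total £6,325 + £8,150 = £14,475
Difference: |£8,150 − £14,475| = £6,325.

£6,325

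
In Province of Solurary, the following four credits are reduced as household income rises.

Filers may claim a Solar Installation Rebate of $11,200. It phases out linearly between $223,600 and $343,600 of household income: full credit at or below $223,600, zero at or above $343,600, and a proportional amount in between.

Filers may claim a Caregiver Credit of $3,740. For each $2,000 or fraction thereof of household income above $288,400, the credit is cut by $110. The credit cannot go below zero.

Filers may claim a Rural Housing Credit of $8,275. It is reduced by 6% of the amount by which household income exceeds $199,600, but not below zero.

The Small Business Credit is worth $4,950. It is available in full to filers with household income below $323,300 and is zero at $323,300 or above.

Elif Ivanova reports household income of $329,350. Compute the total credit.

Solar Installation Rebate: $329,350 is $105,750 into a $120,000 phase-out range, leaving 14,250/120,000 of the credit: $11,200 × 14,250/120,000 = $1,330.
Caregiver Credit: income exceeds $288,400 by $40,950, which is 21 full-or-partial $2,000 increments; reduction = 21 × $110 = $2,310, leaving $1,430.
Rural Housing Credit: 6% of the $129,750 excess over $199,600 is $7,785; credit = $8,275 − $7,785 = $490.
Small Business Credit: $329,350 meets or exceeds the $323,300 cutoff, so the credit is $0.
Total: $1,330 + $1,430 + $490 + $0 = $3,250.

$3,250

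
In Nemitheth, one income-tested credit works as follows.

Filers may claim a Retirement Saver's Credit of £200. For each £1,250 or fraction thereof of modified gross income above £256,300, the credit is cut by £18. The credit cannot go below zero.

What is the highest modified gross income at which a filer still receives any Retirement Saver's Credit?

£270,050

After 11 increments the reduction is 11 × £18 = £198, leaving £2; one more increment wipes it out. Increment 11 ends at excess 11 × £1,250 = £13,750, so the highest qualifying income is £256,300 + £13,750 = £270,050.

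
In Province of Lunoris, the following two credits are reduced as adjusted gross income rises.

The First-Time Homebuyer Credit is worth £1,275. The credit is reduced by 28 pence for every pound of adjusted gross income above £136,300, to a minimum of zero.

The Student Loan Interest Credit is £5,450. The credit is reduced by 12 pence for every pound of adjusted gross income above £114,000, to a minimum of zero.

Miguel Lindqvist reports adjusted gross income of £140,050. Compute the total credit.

First-Time Homebuyer Credit: 28% of the £3,750 excess over £136,300 is £1,050; credit = £1,275 − £1,050 = £225.
Student Loan Interest Credit: 12% of the £26,050 excess over £114,000 is £3,126; credit = £5,450 − £3,126 = £2,324.
Total: £225 + £2,324 = £2,549.

£2,549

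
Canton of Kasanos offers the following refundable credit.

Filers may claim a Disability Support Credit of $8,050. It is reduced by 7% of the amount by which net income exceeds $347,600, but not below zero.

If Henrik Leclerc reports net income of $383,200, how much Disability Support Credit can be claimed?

Disability Support Credit: 7% of the $35,600 excess over $347,600 is $2,492; credit = $8,050 − $2,492 = $5,558.

$5,558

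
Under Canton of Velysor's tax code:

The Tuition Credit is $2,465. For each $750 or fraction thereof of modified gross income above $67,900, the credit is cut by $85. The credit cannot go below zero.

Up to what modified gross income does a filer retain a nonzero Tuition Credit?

After 28 increments the reduction is 28 × $85 = $2,380, leaving $85; one more increment wipes it out. Increment 28 ends at excess 28 × $750 = $21,000, so the highest qualifying income is $67,900 + $21,000 = $88,900.

$88,900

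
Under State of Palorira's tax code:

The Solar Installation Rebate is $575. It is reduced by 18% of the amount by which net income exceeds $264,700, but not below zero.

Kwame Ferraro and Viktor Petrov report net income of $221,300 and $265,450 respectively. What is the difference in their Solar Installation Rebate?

Kwame ($221,300): Solar Installation Rebate: $221,300 is at or below the $264,700 threshold, so the full $575 applies.
Viktor ($265,450): Solar Installation Rebate: 18% of the $750 excess over $264,700 is $135; credit = $575 − $135 = $440.
Difference: |$575 − $440| = $135.

$135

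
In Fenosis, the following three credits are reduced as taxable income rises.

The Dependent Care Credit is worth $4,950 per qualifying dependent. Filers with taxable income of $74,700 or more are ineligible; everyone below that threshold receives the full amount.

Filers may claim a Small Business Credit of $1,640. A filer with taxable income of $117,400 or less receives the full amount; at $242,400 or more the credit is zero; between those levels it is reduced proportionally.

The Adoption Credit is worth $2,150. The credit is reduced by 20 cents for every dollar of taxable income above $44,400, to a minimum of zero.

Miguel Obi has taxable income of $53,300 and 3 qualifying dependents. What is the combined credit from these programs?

$16,860

Dependent Care Credit: base = 3 × $4,950 = $14,850. $53,300 is below the $74,700 cutoff, so the full $14,850 applies.
Small Business Credit: $53,300 is at or below the $117,400 threshold, so the full $1,640 applies.
Adoption Credit: 20% of the $8,900 excess over $44,400 is $1,780; credit = $2,150 − $1,780 = $370.
Total: $14,850 + $1,640 + $370 = $16,860.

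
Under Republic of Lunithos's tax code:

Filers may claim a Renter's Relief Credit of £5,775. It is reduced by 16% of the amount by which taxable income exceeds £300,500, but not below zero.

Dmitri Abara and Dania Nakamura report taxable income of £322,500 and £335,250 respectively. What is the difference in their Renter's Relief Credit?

£2,040

Dmitri (£322,500): Renter's Relief Credit: 16% of the £22,000 excess over £300,500 is £3,520; credit = £5,775 − £3,520 = £2,255.
Dania (£335,250): Renter's Relief Credit: 16% of the £34,750 excess over £300,500 is £5,560; credit = £5,775 − £5,560 = £215.
Difference: |£2,255 − £215| = £2,040.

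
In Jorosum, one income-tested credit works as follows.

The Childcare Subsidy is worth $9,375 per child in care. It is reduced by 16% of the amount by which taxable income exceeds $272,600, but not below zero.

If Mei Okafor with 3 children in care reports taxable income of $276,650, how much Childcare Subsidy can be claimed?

Childcare Subsidy: base = 3 × $9,375 = $28,125. 16% of the $4,050 excess over $272,600 is $648; credit = $28,125 − $648 = $27,477.

$27,477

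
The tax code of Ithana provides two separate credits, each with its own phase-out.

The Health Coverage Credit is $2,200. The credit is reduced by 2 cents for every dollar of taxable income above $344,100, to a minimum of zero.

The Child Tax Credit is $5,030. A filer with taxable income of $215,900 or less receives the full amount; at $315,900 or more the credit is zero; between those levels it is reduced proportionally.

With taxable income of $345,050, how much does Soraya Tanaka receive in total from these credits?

Health Coverage Credit: 2% of the $950 excess over $344,100 is $19; credit = $2,200 − $19 = $2,181.
Child Tax Credit: $345,050 is at or above $315,900, so the credit is $0.
Total: $2,181 + $0 = $2,181.

$2,181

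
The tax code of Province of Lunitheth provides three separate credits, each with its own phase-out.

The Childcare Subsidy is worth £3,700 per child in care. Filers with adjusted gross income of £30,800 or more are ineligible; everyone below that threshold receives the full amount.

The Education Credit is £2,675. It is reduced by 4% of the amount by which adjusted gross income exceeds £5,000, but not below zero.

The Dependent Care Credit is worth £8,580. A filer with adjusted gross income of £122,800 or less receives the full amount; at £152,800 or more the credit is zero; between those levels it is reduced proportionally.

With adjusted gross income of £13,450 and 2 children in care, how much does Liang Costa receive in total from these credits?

Childcare Subsidy: base = 2 × £3,700 = £7,400. £13,450 is below the £30,800 cutoff, so the full £7,400 applies.
Education Credit: 4% of the £8,450 excess over £5,000 is £338; credit = £2,675 − £338 = £2,337.
Dependent Care Credit: £13,450 is at or below the £122,800 threshold, so the full £8,580 applies.
Total: £7,400 + £2,337 + £8,580 = £18,317.

£18,317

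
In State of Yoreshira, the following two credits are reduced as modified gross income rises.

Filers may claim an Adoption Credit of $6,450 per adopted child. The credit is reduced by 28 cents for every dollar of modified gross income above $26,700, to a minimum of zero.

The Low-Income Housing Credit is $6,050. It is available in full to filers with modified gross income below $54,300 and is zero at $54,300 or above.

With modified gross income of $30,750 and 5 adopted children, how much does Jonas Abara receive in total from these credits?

Adoption Credit: base = 5 × $6,450 = $32,250. 28% of the $4,050 excess over $26,700 is $1,134; credit = $32,250 − $1,134 = $31,116.
Low-Income Housing Credit: $30,750 is below the $54,300 cutoff, so the full $6,050 applies.
Total: $31,116 + $6,050 = $37,166.

$37,166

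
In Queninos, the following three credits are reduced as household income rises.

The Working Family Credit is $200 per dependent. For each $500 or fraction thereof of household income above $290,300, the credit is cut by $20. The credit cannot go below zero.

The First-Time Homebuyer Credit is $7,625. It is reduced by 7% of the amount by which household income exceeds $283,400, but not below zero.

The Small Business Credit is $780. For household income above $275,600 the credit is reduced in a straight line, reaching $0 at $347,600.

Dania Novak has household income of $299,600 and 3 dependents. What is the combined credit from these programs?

$7,231

Working Family Credit: base = 3 × $200 = $600. income exceeds $290,300 by $9,300, which is 19 full-or-partial $500 increments; reduction = 19 × $20 = $380, leaving $220.
First-Time Homebuyer Credit: 7% of the $16,200 excess over $283,400 is $1,134; credit = $7,625 − $1,134 = $6,491.
Small Business Credit: $299,600 is $24,000 into a $72,000 phase-out range, leaving 48,000/72,000 of the credit: $780 × 48,000/72,000 = $520.
Total: $220 + $6,491 + $520 = $7,231.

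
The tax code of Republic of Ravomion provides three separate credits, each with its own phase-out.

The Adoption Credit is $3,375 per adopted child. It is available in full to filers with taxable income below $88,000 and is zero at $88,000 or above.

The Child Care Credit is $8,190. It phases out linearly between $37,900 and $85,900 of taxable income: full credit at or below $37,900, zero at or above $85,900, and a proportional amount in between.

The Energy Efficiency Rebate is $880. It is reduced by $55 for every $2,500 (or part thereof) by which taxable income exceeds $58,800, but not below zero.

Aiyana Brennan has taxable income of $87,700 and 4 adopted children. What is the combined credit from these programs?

Adoption Credit: base = 4 × $3,375 = $13,500. $87,700 is below the $88,000 cutoff, so the full $13,500 applies.
Child Care Credit: $87,700 is at or above $85,900, so the credit is $0.
Energy Efficiency Rebate: income exceeds $58,800 by $28,900, which is 12 full-or-partial $2,500 increments; reduction = 12 × $55 = $660, leaving $220.
Total: $13,500 + $0 + $220 = $13,720.

$13,720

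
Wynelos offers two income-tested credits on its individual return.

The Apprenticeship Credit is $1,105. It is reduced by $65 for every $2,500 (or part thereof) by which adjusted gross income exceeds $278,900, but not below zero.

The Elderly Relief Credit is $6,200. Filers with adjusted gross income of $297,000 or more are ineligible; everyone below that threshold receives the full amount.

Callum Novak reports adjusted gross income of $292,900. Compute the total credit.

Apprenticeship Credit: income exceeds $278,900 by $14,000, which is 6 full-or-partial $2,500 increments; reduction = 6 × $65 = $390, leaving $715.
Elderly Relief Credit: $292,900 is below the $297,000 cutoff, so the full $6,200 applies.
Total: $715 + $6,200 = $6,915.

$6,915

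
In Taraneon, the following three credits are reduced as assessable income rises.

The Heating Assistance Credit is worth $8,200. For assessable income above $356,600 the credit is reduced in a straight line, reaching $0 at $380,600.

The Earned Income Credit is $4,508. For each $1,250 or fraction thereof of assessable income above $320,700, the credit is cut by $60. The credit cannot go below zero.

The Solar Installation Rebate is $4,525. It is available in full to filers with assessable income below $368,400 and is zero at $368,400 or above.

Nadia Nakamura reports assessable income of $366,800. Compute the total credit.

Heating Assistance Credit: $366,800 is $10,200 into a $24,000 phase-out range, leaving 13,800/24,000 of the credit: $8,200 × 13,800/24,000 = $4,715.
Earned Income Credit: income exceeds $320,700 by $46,100, which is 37 full-or-partial $1,250 increments; reduction = 37 × $60 = $2,220, leaving $2,288.
Solar Installation Rebate: $366,800 is below the $368,400 cutoff, so the full $4,525 applies.
Total: $4,715 + $2,288 + $4,525 = $11,528.

$11,528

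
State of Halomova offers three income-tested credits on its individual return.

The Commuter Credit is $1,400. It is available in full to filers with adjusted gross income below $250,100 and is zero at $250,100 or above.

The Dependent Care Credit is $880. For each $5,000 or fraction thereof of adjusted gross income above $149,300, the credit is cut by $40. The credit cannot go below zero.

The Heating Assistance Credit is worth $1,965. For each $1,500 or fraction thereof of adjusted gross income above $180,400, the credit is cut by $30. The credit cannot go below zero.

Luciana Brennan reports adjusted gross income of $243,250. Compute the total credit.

Commuter Credit: $243,250 is below the $250,100 cutoff, so the full $1,400 applies.
Dependent Care Credit: income exceeds $149,300 by $93,950, which is 19 full-or-partial $5,000 increments; reduction = 19 × $40 = $760, leaving $120.
Heating Assistance Credit: income exceeds $180,400 by $62,850, which is 42 full-or-partial $1,500 increments; reduction = 42 × $30 = $1,260, leaving $705.
Total: $1,400 + $120 + $705 = $2,225.

$2,225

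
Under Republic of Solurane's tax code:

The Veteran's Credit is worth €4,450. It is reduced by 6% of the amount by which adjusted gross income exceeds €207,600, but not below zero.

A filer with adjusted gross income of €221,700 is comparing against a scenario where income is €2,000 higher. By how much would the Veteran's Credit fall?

At €221,700 — 6% of the €14,100 excess over €207,600 is €846; credit = €4,450 − €846 = €3,604.
At €223,700 — 6% of the €16,100 excess over €207,600 is €966; credit = €4,450 − €966 = €3,484.
Lost: €3,604 − €3,484 = €120.

€120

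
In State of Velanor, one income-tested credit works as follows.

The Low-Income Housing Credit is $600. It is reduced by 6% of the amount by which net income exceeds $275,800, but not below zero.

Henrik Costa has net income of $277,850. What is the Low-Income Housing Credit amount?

$477

Low-Income Housing Credit: 6% of the $2,050 excess over $275,800 is $123; credit = $600 − $123 = $477.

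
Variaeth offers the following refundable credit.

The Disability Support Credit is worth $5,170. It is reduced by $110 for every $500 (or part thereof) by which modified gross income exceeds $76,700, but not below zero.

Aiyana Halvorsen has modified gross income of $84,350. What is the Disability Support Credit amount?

$3,410

Disability Support Credit: income exceeds $76,700 by $7,650, which is 16 full-or-partial $500 increments; reduction = 16 × $110 = $1,760, leaving $3,410.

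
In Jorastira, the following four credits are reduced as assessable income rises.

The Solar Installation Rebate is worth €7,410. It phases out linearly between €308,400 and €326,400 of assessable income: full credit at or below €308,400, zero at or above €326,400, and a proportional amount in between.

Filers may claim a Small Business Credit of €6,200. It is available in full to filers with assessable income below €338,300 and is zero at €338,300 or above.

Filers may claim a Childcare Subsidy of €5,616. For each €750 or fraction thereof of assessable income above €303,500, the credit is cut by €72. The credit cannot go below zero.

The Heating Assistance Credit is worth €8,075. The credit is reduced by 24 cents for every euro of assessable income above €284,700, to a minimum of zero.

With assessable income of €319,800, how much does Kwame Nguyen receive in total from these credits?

Solar Installation Rebate: €319,800 is €11,400 into a €18,000 phase-out range, leaving 6,600/18,000 of the credit: €7,410 × 6,600/18,000 = €2,717.
Small Business Credit: €319,800 is below the €338,300 cutoff, so the full €6,200 applies.
Childcare Subsidy: income exceeds €303,500 by €16,300, which is 22 full-or-partial €750 increments; reduction = 22 × €72 = €1,584, leaving €4,032.
Heating Assistance Credit: 24% of the €35,100 excess over €284,700 is €8,424 ≥ base, so the credit is €0.
Total: €2,717 + €6,200 + €4,032 + €0 = €12,949.

€12,949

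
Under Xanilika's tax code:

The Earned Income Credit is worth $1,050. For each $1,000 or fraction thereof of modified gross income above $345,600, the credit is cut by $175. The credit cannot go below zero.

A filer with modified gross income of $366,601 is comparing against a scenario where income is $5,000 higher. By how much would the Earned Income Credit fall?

$0

At $366,601 — income exceeds $345,600 by $21,001 → 22 increments × $175 = $3,850 ≥ base, so the credit is $0.
At $371,601 — income exceeds $345,600 by $26,001 → 27 increments × $175 = $4,725 ≥ base, so the credit is $0.
Lost: $0 − $0 = $0.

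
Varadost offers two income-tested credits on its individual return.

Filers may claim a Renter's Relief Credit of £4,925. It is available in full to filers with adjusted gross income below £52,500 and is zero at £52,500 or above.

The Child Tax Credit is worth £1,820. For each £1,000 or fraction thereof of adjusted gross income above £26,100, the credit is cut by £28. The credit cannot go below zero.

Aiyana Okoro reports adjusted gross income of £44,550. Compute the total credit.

£6,213

Renter's Relief Credit: £44,550 is below the £52,500 cutoff, so the full £4,925 applies.
Child Tax Credit: income exceeds £26,100 by £18,450, which is 19 full-or-partial £1,000 increments; reduction = 19 × £28 = £532, leaving £1,288.
Total: £4,925 + £1,288 = £6,213.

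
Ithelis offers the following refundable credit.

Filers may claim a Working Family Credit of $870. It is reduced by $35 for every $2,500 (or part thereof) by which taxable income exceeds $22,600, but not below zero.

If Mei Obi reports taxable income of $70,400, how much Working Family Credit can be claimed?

$170

Working Family Credit: income exceeds $22,600 by $47,800, which is 20 full-or-partial $2,500 increments; reduction = 20 × $35 = $700, leaving $170.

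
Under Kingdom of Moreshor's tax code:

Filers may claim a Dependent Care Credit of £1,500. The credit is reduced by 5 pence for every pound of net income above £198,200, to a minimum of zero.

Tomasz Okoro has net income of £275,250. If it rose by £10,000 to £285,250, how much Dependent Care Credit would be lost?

At £275,250 — 5% of the £77,050 excess over £198,200 is £3,852.50 ≥ base, so the credit is £0.
At £285,250 — 5% of the £87,050 excess over £198,200 is £4,352.50 ≥ base, so the credit is £0.
Lost: £0 − £0 = £0.

£0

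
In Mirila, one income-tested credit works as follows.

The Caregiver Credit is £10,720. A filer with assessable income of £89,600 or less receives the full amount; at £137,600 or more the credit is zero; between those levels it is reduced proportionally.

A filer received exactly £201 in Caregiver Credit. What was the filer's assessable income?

£136,700

£201 is 201/10,720 of the full £10,720, so 10,519/10,720 of the £48,000 range has been used: income = £89,600 + £48,000 × 10,519/10,720 = £136,700.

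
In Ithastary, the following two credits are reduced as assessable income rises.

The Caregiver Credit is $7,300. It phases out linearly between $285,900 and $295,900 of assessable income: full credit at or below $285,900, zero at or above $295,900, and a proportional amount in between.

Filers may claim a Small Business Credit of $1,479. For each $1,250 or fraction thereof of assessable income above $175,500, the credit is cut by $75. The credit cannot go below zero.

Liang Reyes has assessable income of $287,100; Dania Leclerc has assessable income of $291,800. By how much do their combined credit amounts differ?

$3,431

Liang ($287,100): Caregiver Credit: $287,100 is $1,200 into a $10,000 phase-out range, leaving 8,800/10,000 of the credit: $7,300 × 8,800/10,000 = $6,424. Small Business Credit: income exceeds $175,500 by $111,600 → 90 increments × $75 = $6,750 ≥ base, so the credit is $0. total $6,424 + $0 = $6,424
Dania ($291,800): Caregiver Credit: $291,800 is $5,900 into a $10,000 phase-out range, leaving 4,100/10,000 of the credit: $7,300 × 4,100/10,000 = $2,993. Small Business Credit: income exceeds $175,500 by $116,300 → 94 increments × $75 = $7,050 ≥ base, so the credit is $0. total $2,993 + $0 = $2,993
Difference: |$6,424 − $2,993| = $3,431.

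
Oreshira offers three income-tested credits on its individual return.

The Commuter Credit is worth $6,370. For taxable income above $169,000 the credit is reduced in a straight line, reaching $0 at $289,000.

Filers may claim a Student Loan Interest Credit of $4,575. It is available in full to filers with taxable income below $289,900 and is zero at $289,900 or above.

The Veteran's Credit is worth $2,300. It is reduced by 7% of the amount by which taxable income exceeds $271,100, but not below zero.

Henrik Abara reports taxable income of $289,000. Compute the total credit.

Commuter Credit: $289,000 is at or above $289,000, so the credit is $0.
Student Loan Interest Credit: $289,000 is below the $289,900 cutoff, so the full $4,575 applies.
Veteran's Credit: 7% of the $17,900 excess over $271,100 is $1,253; credit = $2,300 − $1,253 = $1,047.
Total: $0 + $4,575 + $1,047 = $5,622.

$5,622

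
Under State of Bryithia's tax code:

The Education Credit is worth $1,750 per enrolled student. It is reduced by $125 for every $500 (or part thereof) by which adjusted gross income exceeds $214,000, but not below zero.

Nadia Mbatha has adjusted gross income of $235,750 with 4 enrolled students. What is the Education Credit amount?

Education Credit: base = 4 × $1,750 = $7,000. income exceeds $214,000 by $21,750, which is 44 full-or-partial $500 increments; reduction = 44 × $125 = $5,500, leaving $1,500.

$1,500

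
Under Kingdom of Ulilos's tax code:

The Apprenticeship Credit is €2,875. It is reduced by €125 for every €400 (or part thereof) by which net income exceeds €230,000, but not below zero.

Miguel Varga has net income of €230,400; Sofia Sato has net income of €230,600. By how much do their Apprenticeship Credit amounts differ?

€125

Miguel (€230,400): Apprenticeship Credit: income exceeds €230,000 by €400, which is 1 full-or-partial €400 increment; reduction = 1 × €125 = €125, leaving €2,750.
Sofia (€230,600): Apprenticeship Credit: income exceeds €230,000 by €600, which is 2 full-or-partial €400 increments; reduction = 2 × €125 = €250, leaving €2,625.
Difference: |€2,750 − €2,625| = €125.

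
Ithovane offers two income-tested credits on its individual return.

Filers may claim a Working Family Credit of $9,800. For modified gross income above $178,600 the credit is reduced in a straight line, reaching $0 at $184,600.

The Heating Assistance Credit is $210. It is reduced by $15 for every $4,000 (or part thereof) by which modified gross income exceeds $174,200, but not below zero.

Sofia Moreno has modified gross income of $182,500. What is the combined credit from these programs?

$3,595

Working Family Credit: $182,500 is $3,900 into a $6,000 phase-out range, leaving 2,100/6,000 of the credit: $9,800 × 2,100/6,000 = $3,430.
Heating Assistance Credit: income exceeds $174,200 by $8,300, which is 3 full-or-partial $4,000 increments; reduction = 3 × $15 = $45, leaving $165.
Total: $3,430 + $165 = $3,595.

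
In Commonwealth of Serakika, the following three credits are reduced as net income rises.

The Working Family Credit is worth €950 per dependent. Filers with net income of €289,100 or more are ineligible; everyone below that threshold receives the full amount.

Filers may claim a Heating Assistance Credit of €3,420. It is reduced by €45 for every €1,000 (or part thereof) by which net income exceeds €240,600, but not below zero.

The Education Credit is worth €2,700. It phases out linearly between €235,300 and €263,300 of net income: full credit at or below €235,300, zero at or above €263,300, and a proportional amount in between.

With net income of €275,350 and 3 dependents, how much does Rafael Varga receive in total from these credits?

Working Family Credit: base = 3 × €950 = €2,850. €275,350 is below the €289,100 cutoff, so the full €2,850 applies.
Heating Assistance Credit: income exceeds €240,600 by €34,750, which is 35 full-or-partial €1,000 increments; reduction = 35 × €45 = €1,575, leaving €1,845.
Education Credit: €275,350 is at or above €263,300, so the credit is €0.
Total: €2,850 + €1,845 + €0 = €4,695.

€4,695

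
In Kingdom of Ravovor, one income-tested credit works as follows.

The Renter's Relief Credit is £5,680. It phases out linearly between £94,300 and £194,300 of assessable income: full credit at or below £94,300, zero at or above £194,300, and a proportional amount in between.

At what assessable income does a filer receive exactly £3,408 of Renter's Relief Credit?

£3,408 is 3,408/5,680 of the full £5,680, so 2,272/5,680 of the £100,000 range has been used: income = £94,300 + £100,000 × 2,272/5,680 = £134,300.

£134,300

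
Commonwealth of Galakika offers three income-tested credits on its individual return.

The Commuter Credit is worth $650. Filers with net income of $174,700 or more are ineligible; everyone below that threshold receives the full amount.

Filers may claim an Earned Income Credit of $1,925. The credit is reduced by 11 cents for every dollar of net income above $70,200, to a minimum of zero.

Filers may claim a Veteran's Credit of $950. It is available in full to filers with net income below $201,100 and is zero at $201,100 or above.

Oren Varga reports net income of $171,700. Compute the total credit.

Commuter Credit: $171,700 is below the $174,700 cutoff, so the full $650 applies.
Earned Income Credit: 11% of the $101,500 excess over $70,200 is $11,165 ≥ base, so the credit is $0.
Veteran's Credit: $171,700 is below the $201,100 cutoff, so the full $950 applies.
Total: $650 + $0 + $950 = $1,600.

$1,600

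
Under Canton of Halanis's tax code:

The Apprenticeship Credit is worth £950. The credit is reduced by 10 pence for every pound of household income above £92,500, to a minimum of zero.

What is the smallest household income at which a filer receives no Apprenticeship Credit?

The credit falls by 10% of each pound above £92,500, so it reaches zero when the excess is £950 / 10% = £9,500: income = £92,500 + £9,500 = £102,000.

£102,000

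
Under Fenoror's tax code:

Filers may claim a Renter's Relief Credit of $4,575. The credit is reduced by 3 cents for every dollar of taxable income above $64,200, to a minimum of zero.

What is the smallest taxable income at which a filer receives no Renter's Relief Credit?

The credit falls by 3% of each dollar above $64,200, so it reaches zero when the excess is $4,575 / 3% = $152,500: income = $64,200 + $152,500 = $216,700.

$216,700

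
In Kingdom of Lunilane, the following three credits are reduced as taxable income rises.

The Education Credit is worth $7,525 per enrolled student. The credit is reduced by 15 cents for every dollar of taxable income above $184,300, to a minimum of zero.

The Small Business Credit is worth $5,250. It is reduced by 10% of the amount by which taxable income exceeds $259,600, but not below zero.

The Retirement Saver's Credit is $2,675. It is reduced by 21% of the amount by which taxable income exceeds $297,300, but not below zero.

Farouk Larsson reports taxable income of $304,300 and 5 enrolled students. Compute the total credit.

$21,610

Education Credit: base = 5 × $7,525 = $37,625. 15% of the $120,000 excess over $184,300 is $18,000; credit = $37,625 − $18,000 = $19,625.
Small Business Credit: 10% of the $44,700 excess over $259,600 is $4,470; credit = $5,250 − $4,470 = $780.
Retirement Saver's Credit: 21% of the $7,000 excess over $297,300 is $1,470; credit = $2,675 − $1,470 = $1,205.
Total: $19,625 + $780 + $1,205 = $21,610.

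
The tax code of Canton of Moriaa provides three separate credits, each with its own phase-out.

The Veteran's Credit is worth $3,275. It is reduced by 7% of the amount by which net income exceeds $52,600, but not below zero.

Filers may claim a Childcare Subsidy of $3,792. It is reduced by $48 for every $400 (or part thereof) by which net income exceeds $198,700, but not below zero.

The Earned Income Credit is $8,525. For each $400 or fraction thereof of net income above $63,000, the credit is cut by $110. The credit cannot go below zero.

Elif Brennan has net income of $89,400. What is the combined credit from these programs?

Veteran's Credit: 7% of the $36,800 excess over $52,600 is $2,576; credit = $3,275 − $2,576 = $699.
Childcare Subsidy: $89,400 is at or below the $198,700 threshold, so the full $3,792 applies.
Earned Income Credit: income exceeds $63,000 by $26,400, which is 66 full-or-partial $400 increments; reduction = 66 × $110 = $7,260, leaving $1,265.
Total: $699 + $3,792 + $1,265 = $5,756.

$5,756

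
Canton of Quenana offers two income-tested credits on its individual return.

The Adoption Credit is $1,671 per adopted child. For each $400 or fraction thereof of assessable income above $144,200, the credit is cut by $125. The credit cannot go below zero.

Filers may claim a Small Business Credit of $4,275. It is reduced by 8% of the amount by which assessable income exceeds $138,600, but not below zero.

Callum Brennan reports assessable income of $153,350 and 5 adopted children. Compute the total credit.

$8,575

Adoption Credit: base = 5 × $1,671 = $8,355. income exceeds $144,200 by $9,150, which is 23 full-or-partial $400 increments; reduction = 23 × $125 = $2,875, leaving $5,480.
Small Business Credit: 8% of the $14,750 excess over $138,600 is $1,180; credit = $4,275 − $1,180 = $3,095.
Total: $5,480 + $3,095 = $8,575.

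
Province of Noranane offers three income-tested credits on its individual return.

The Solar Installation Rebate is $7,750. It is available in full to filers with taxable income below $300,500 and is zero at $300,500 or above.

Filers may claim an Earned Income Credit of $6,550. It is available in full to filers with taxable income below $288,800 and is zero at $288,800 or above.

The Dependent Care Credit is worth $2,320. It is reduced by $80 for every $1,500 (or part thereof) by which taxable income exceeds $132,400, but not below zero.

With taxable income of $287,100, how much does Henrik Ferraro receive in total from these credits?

$14,300

Solar Installation Rebate: $287,100 is below the $300,500 cutoff, so the full $7,750 applies.
Earned Income Credit: $287,100 is below the $288,800 cutoff, so the full $6,550 applies.
Dependent Care Credit: income exceeds $132,400 by $154,700 → 104 increments × $80 = $8,320 ≥ base, so the credit is $0.
Total: $7,750 + $6,550 + $0 = $14,300.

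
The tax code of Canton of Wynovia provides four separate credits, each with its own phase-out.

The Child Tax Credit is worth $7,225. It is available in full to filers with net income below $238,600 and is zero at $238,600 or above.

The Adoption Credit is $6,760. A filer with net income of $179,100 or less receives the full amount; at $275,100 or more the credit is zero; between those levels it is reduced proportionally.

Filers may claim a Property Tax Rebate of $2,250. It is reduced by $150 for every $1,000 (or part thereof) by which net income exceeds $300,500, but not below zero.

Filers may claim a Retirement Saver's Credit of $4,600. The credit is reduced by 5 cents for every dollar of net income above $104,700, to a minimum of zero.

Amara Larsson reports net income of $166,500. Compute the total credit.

$17,745

Child Tax Credit: $166,500 is below the $238,600 cutoff, so the full $7,225 applies.
Adoption Credit: $166,500 is at or below the $179,100 threshold, so the full $6,760 applies.
Property Tax Rebate: $166,500 is at or below the $300,500 threshold, so the full $2,250 applies.
Retirement Saver's Credit: 5% of the $61,800 excess over $104,700 is $3,090; credit = $4,600 − $3,090 = $1,510.
Total: $7,225 + $6,760 + $2,250 + $1,510 = $17,745.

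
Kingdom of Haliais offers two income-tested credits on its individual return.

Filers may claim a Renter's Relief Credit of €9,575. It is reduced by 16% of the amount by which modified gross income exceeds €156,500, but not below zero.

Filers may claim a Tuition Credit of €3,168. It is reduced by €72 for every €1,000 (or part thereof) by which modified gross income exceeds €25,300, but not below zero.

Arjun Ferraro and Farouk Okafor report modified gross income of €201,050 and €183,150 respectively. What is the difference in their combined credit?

€2,864

Arjun (€201,050): Renter's Relief Credit: 16% of the €44,550 excess over €156,500 is €7,128; credit = €9,575 − €7,128 = €2,447. Tuition Credit: income exceeds €25,300 by €175,750 → 176 increments × €72 = €12,672 ≥ base, so the credit is €0. total €2,447 + €0 = €2,447
Farouk (€183,150): Renter's Relief Credit: 16% of the €26,650 excess over €156,500 is €4,264; credit = €9,575 − €4,264 = €5,311. Tuition Credit: income exceeds €25,300 by €157,850 → 158 increments × €72 = €11,376 ≥ base, so the credit is €0. total €5,311 + €0 = €5,311
Difference: |€2,447 − €5,311| = €2,864.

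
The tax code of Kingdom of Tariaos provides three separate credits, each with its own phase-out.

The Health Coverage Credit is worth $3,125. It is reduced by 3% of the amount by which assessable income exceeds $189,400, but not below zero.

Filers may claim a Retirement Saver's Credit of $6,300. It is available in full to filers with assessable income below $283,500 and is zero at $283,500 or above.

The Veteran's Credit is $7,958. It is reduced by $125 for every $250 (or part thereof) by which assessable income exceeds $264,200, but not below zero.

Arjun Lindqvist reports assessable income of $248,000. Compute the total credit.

Health Coverage Credit: 3% of the $58,600 excess over $189,400 is $1,758; credit = $3,125 − $1,758 = $1,367.
Retirement Saver's Credit: $248,000 is below the $283,500 cutoff, so the full $6,300 applies.
Veteran's Credit: $248,000 is at or below the $264,200 threshold, so the full $7,958 applies.
Total: $1,367 + $6,300 + $7,958 = $15,625.

$15,625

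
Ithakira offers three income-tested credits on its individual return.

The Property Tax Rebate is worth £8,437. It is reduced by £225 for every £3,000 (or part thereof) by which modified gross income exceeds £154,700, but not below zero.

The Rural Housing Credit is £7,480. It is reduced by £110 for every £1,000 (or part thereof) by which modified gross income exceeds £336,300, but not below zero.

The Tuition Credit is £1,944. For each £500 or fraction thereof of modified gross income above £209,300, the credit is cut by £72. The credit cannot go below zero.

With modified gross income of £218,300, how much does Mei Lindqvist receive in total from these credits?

Property Tax Rebate: income exceeds £154,700 by £63,600, which is 22 full-or-partial £3,000 increments; reduction = 22 × £225 = £4,950, leaving £3,487.
Rural Housing Credit: £218,300 is at or below the £336,300 threshold, so the full £7,480 applies.
Tuition Credit: income exceeds £209,300 by £9,000, which is 18 full-or-partial £500 increments; reduction = 18 × £72 = £1,296, leaving £648.
Total: £3,487 + £7,480 + £648 = £11,615.

£11,615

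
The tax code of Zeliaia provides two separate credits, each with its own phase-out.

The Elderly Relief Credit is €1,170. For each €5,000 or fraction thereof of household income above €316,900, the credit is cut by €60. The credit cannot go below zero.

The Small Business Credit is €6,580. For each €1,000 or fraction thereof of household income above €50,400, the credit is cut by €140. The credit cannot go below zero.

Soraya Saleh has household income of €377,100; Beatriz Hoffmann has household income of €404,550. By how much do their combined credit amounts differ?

Soraya (€377,100): Elderly Relief Credit: income exceeds €316,900 by €60,200, which is 13 full-or-partial €5,000 increments; reduction = 13 × €60 = €780, leaving €390. Small Business Credit: income exceeds €50,400 by €326,700 → 327 increments × €140 = €45,780 ≥ base, so the credit is €0. total €390 + €0 = €390
Beatriz (€404,550): Elderly Relief Credit: income exceeds €316,900 by €87,650, which is 18 full-or-partial €5,000 increments; reduction = 18 × €60 = €1,080, leaving €90. Small Business Credit: income exceeds €50,400 by €354,150 → 355 increments × €140 = €49,700 ≥ base, so the credit is €0. total €90 + €0 = €90
Difference: |€390 − €90| = €300.

€300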